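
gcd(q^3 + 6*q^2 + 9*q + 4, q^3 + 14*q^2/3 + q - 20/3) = q + 4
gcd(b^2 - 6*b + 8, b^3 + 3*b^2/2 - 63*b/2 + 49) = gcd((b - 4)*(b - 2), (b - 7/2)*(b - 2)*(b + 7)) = b - 2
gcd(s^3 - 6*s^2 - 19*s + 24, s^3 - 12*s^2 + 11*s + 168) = s^2 - 5*s - 24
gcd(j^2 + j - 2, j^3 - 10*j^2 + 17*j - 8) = j - 1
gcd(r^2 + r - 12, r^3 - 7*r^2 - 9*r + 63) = r - 3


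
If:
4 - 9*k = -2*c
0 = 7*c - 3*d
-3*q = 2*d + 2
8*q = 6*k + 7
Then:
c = -135/124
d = -315/124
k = 113/558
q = 191/186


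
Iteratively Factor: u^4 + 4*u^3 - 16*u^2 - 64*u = (u + 4)*(u^3 - 16*u) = (u + 4)^2*(u^2 - 4*u) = u*(u + 4)^2*(u - 4)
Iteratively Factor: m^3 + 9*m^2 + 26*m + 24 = (m + 3)*(m^2 + 6*m + 8) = (m + 3)*(m + 4)*(m + 2)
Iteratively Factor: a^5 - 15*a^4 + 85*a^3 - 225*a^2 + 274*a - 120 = (a - 2)*(a^4 - 13*a^3 + 59*a^2 - 107*a + 60) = (a - 4)*(a - 2)*(a^3 - 9*a^2 + 23*a - 15) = (a - 4)*(a - 3)*(a - 2)*(a^2 - 6*a + 5) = (a - 5)*(a - 4)*(a - 3)*(a - 2)*(a - 1)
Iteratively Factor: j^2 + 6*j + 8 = (j + 4)*(j + 2)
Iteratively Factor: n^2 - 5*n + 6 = (n - 3)*(n - 2)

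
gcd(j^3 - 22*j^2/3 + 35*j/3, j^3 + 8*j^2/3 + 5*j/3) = j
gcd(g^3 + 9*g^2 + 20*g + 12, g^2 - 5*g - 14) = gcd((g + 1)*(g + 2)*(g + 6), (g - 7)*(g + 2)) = g + 2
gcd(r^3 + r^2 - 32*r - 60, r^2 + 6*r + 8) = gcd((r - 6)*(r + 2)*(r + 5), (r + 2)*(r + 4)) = r + 2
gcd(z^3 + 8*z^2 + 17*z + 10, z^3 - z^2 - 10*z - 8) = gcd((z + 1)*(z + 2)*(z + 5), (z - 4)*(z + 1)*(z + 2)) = z^2 + 3*z + 2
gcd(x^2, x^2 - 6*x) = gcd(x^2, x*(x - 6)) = x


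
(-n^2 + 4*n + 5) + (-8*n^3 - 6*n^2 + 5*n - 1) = -8*n^3 - 7*n^2 + 9*n + 4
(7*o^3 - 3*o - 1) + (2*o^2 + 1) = 7*o^3 + 2*o^2 - 3*o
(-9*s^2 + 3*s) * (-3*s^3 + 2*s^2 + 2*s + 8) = 27*s^5 - 27*s^4 - 12*s^3 - 66*s^2 + 24*s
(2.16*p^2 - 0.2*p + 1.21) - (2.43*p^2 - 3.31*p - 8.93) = -0.27*p^2 + 3.11*p + 10.14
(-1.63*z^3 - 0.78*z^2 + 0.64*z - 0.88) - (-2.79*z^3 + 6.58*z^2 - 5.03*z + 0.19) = 1.16*z^3 - 7.36*z^2 + 5.67*z - 1.07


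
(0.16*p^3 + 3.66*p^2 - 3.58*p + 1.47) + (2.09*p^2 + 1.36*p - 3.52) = 0.16*p^3 + 5.75*p^2 - 2.22*p - 2.05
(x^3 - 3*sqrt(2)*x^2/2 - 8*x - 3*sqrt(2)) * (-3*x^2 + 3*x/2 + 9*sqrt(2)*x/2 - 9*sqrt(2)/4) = -3*x^5 + 3*x^4/2 + 9*sqrt(2)*x^4 - 9*sqrt(2)*x^3/2 + 21*x^3/2 - 27*sqrt(2)*x^2 - 21*x^2/4 - 27*x + 27*sqrt(2)*x/2 + 27/2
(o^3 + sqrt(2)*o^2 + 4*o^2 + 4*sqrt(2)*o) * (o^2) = o^5 + sqrt(2)*o^4 + 4*o^4 + 4*sqrt(2)*o^3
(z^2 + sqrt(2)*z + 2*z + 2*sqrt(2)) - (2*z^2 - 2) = -z^2 + sqrt(2)*z + 2*z + 2 + 2*sqrt(2)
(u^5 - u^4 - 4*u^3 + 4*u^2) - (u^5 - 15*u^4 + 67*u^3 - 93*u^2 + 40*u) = 14*u^4 - 71*u^3 + 97*u^2 - 40*u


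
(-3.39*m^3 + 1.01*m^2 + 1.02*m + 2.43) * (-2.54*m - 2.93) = 8.6106*m^4 + 7.3673*m^3 - 5.5501*m^2 - 9.1608*m - 7.1199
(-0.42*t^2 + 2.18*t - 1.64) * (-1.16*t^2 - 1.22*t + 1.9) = 0.4872*t^4 - 2.0164*t^3 - 1.5552*t^2 + 6.1428*t - 3.116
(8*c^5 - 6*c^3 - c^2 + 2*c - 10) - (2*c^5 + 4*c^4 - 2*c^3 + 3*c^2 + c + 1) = 6*c^5 - 4*c^4 - 4*c^3 - 4*c^2 + c - 11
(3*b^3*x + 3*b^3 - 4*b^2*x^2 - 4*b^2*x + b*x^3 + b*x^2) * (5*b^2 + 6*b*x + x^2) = 15*b^5*x + 15*b^5 - 2*b^4*x^2 - 2*b^4*x - 16*b^3*x^3 - 16*b^3*x^2 + 2*b^2*x^4 + 2*b^2*x^3 + b*x^5 + b*x^4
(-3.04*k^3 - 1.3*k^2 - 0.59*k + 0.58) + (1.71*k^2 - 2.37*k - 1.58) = -3.04*k^3 + 0.41*k^2 - 2.96*k - 1.0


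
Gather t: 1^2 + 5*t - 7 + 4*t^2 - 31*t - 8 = 4*t^2 - 26*t - 14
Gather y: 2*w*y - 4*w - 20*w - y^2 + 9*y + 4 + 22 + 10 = -24*w - y^2 + y*(2*w + 9) + 36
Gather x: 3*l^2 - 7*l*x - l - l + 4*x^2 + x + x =3*l^2 - 2*l + 4*x^2 + x*(2 - 7*l)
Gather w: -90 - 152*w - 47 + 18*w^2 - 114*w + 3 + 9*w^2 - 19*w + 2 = 27*w^2 - 285*w - 132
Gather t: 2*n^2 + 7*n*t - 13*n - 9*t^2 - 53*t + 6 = 2*n^2 - 13*n - 9*t^2 + t*(7*n - 53) + 6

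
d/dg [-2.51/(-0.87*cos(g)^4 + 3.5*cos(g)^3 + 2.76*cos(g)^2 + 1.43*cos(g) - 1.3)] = (8.7348*cos(g)^3 - 26.355*cos(g)^2 - 13.8552*cos(g) - 3.5893)*sin(g)/(-0.87*cos(g)^4 + 3.5*cos(g)^3 + 2.76*cos(g)^2 + 1.43*cos(g) - 1.3)^2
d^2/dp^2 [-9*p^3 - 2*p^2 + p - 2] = -54*p - 4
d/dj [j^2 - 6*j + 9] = 2*j - 6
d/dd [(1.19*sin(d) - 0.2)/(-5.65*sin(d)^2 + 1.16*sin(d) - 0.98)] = (6.7235*sin(d)^2 - 2.26*sin(d) - 0.9342)*cos(d)/(31.9225*sin(d)^4 - 13.108*sin(d)^3 + 12.4196*sin(d)^2 - 2.2736*sin(d) + 0.9604)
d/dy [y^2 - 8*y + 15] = 2*y - 8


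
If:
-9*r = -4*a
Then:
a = 9*r/4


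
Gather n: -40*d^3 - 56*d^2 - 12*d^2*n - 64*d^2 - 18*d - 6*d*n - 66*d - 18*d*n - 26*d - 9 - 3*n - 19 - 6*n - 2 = -40*d^3 - 120*d^2 - 110*d + n*(-12*d^2 - 24*d - 9) - 30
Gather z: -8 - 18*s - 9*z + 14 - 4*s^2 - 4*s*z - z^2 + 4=-4*s^2 - 18*s - z^2 + z*(-4*s - 9) + 10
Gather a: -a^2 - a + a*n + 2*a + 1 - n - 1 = -a^2 + a*(n + 1) - n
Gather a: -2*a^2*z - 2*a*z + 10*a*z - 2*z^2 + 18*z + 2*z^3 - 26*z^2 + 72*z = -2*a^2*z + 8*a*z + 2*z^3 - 28*z^2 + 90*z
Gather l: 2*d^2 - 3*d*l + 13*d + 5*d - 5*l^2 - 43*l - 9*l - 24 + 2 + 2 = 2*d^2 + 18*d - 5*l^2 + l*(-3*d - 52) - 20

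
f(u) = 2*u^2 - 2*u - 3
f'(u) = 4*u - 2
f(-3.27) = 24.93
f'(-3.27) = -15.08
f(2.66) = 5.83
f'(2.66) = 8.64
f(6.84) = 76.89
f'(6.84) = 25.36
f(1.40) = -1.88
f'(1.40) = 3.60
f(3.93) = 20.03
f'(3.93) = 13.72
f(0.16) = -3.27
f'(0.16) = -1.36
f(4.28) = 25.08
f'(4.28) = 15.12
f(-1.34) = 3.27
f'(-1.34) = -7.36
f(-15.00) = 477.00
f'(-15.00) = -62.00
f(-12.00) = 309.00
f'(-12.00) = -50.00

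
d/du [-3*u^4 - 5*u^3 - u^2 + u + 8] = -12*u^3 - 15*u^2 - 2*u + 1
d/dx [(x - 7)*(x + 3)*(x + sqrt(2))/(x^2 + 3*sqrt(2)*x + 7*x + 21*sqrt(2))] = (-(x - 7)*(x + 3)*(x + sqrt(2))*(2*x + 3*sqrt(2) + 7) + ((x - 7)*(x + 3) + (x - 7)*(x + sqrt(2)) + (x + 3)*(x + sqrt(2)))*(x^2 + 3*sqrt(2)*x + 7*x + 21*sqrt(2)))/(x^2 + 3*sqrt(2)*x + 7*x + 21*sqrt(2))^2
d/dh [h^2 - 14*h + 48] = 2*h - 14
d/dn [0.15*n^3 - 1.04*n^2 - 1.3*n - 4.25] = 0.45*n^2 - 2.08*n - 1.3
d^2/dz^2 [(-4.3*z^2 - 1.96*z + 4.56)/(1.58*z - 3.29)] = (-7.105427357601e-15*z^2 - 90.697036)/(3.944312*z^3 - 24.639468*z^2 + 51.306234*z - 35.611289)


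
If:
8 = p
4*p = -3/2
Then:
No Solution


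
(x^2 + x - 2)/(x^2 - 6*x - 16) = (x - 1)/(x - 8)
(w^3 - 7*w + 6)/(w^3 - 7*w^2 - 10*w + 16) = (w^2 + w - 6)/(w^2 - 6*w - 16)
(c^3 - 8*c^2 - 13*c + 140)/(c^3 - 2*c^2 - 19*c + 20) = (c - 7)/(c - 1)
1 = 1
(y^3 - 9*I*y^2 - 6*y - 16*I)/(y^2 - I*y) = (y^3 - 9*I*y^2 - 6*y - 16*I)/(y*(y - I))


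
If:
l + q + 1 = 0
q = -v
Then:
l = v - 1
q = -v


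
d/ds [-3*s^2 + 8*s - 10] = 8 - 6*s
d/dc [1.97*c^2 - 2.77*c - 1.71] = 3.94*c - 2.77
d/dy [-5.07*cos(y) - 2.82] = 5.07*sin(y)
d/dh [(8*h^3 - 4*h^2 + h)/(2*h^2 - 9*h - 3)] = (16*h^4 - 144*h^3 - 38*h^2 + 24*h - 3)/(4*h^4 - 36*h^3 + 69*h^2 + 54*h + 9)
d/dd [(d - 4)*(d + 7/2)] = 2*d - 1/2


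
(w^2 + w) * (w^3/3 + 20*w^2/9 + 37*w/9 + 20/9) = w^5/3 + 23*w^4/9 + 19*w^3/3 + 19*w^2/3 + 20*w/9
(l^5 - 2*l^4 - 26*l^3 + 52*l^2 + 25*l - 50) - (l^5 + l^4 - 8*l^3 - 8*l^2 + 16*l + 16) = -3*l^4 - 18*l^3 + 60*l^2 + 9*l - 66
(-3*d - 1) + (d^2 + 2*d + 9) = d^2 - d + 8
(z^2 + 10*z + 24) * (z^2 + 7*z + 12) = z^4 + 17*z^3 + 106*z^2 + 288*z + 288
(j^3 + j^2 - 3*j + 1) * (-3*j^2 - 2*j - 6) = -3*j^5 - 5*j^4 + j^3 - 3*j^2 + 16*j - 6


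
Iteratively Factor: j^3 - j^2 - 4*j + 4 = (j - 1)*(j^2 - 4) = (j - 1)*(j + 2)*(j - 2)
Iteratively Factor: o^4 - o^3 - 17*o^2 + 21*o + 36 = (o + 4)*(o^3 - 5*o^2 + 3*o + 9) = (o + 1)*(o + 4)*(o^2 - 6*o + 9) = (o - 3)*(o + 1)*(o + 4)*(o - 3)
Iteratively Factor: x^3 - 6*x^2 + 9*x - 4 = (x - 1)*(x^2 - 5*x + 4) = (x - 4)*(x - 1)*(x - 1)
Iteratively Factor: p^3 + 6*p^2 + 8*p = (p + 2)*(p^2 + 4*p) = (p + 2)*(p + 4)*(p)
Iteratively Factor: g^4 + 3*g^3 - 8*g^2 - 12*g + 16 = (g - 2)*(g^3 + 5*g^2 + 2*g - 8) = (g - 2)*(g + 2)*(g^2 + 3*g - 4) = (g - 2)*(g + 2)*(g + 4)*(g - 1)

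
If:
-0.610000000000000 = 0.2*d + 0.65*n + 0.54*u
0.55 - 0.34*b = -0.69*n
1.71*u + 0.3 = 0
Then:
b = 2.02941176470588*n + 1.61764705882353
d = -3.25*n - 2.57631578947368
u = -0.18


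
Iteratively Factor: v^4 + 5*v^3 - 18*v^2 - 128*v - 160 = (v + 4)*(v^3 + v^2 - 22*v - 40) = (v - 5)*(v + 4)*(v^2 + 6*v + 8) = (v - 5)*(v + 2)*(v + 4)*(v + 4)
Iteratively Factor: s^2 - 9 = (s - 3)*(s + 3)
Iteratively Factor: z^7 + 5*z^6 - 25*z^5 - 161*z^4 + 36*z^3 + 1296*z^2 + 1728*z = (z - 4)*(z^6 + 9*z^5 + 11*z^4 - 117*z^3 - 432*z^2 - 432*z) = (z - 4)*(z + 3)*(z^5 + 6*z^4 - 7*z^3 - 96*z^2 - 144*z) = z*(z - 4)*(z + 3)*(z^4 + 6*z^3 - 7*z^2 - 96*z - 144) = z*(z - 4)*(z + 3)^2*(z^3 + 3*z^2 - 16*z - 48) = z*(z - 4)*(z + 3)^3*(z^2 - 16) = z*(z - 4)*(z + 3)^3*(z + 4)*(z - 4)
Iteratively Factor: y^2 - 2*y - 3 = (y - 3)*(y + 1)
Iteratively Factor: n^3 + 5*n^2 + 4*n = (n + 4)*(n^2 + n) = n*(n + 4)*(n + 1)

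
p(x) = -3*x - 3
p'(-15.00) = -3.00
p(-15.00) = 42.00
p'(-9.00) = -3.00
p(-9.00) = 24.00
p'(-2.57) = -3.00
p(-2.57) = 4.71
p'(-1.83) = -3.00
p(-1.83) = 2.49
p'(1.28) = -3.00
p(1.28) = -6.84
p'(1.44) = -3.00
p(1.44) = -7.32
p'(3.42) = -3.00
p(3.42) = -13.26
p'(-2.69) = -3.00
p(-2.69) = 5.07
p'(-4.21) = -3.00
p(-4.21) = 9.63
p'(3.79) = -3.00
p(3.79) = -14.37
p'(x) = -3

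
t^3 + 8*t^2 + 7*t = t*(t + 1)*(t + 7)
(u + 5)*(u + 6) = u^2 + 11*u + 30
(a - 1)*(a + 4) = a^2 + 3*a - 4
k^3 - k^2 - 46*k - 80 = (k - 8)*(k + 2)*(k + 5)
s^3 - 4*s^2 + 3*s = s*(s - 3)*(s - 1)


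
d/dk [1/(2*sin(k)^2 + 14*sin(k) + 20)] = -(2*sin(k) + 7)*cos(k)/(2*(sin(k)^2 + 7*sin(k) + 10)^2)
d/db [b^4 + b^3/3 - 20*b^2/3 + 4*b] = 4*b^3 + b^2 - 40*b/3 + 4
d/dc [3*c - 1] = 3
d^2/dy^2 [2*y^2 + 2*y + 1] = 4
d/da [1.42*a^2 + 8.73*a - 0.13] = 2.84*a + 8.73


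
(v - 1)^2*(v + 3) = v^3 + v^2 - 5*v + 3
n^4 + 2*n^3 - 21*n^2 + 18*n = n*(n - 3)*(n - 1)*(n + 6)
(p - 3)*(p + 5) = p^2 + 2*p - 15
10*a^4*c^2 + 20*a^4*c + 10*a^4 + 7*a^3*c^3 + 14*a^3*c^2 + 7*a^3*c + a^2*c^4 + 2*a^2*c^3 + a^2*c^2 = (2*a + c)*(5*a + c)*(a*c + a)^2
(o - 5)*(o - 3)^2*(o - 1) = o^4 - 12*o^3 + 50*o^2 - 84*o + 45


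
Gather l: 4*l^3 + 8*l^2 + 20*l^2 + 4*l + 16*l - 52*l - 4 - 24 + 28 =4*l^3 + 28*l^2 - 32*l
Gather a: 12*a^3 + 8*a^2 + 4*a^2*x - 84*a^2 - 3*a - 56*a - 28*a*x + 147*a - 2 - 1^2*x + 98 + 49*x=12*a^3 + a^2*(4*x - 76) + a*(88 - 28*x) + 48*x + 96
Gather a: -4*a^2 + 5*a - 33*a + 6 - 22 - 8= -4*a^2 - 28*a - 24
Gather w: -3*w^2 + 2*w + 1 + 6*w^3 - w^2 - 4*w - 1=6*w^3 - 4*w^2 - 2*w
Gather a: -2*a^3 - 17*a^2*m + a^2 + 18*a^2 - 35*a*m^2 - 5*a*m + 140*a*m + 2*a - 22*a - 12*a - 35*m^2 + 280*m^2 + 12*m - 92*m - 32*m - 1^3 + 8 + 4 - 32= -2*a^3 + a^2*(19 - 17*m) + a*(-35*m^2 + 135*m - 32) + 245*m^2 - 112*m - 21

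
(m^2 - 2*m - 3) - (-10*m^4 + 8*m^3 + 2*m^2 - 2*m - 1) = 10*m^4 - 8*m^3 - m^2 - 2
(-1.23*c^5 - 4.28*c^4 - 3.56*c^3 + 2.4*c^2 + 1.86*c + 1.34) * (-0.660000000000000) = 0.8118*c^5 + 2.8248*c^4 + 2.3496*c^3 - 1.584*c^2 - 1.2276*c - 0.8844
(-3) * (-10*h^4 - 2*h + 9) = 30*h^4 + 6*h - 27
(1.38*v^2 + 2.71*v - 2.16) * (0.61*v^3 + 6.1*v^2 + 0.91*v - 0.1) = 0.8418*v^5 + 10.0711*v^4 + 16.4692*v^3 - 10.8479*v^2 - 2.2366*v + 0.216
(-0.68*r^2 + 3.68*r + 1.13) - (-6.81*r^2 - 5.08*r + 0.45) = 6.13*r^2 + 8.76*r + 0.68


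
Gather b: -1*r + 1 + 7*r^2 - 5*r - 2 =7*r^2 - 6*r - 1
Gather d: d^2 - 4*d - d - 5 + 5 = d^2 - 5*d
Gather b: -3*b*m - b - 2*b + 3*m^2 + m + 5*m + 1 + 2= b*(-3*m - 3) + 3*m^2 + 6*m + 3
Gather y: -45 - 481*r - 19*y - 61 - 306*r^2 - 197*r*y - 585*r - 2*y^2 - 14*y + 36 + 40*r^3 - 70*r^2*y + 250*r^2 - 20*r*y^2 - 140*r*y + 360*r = 40*r^3 - 56*r^2 - 706*r + y^2*(-20*r - 2) + y*(-70*r^2 - 337*r - 33) - 70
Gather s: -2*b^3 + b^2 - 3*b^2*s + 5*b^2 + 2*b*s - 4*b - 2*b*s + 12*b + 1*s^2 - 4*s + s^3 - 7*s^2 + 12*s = -2*b^3 + 6*b^2 + 8*b + s^3 - 6*s^2 + s*(8 - 3*b^2)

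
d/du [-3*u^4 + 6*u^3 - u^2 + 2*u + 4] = -12*u^3 + 18*u^2 - 2*u + 2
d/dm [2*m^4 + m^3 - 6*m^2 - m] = 8*m^3 + 3*m^2 - 12*m - 1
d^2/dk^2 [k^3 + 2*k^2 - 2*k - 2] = 6*k + 4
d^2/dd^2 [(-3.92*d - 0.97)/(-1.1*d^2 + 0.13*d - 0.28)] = ((2.2*d - 0.13)*(3.92*d + 0.97)*(4.4*d - 0.26) - (25.872*d + 1.1148)*(1.1*d^2 - 0.13*d + 0.28))/(1.1*d^2 - 0.13*d + 0.28)^3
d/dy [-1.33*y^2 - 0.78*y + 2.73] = -2.66*y - 0.78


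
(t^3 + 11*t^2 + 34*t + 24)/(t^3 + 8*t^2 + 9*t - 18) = (t^2 + 5*t + 4)/(t^2 + 2*t - 3)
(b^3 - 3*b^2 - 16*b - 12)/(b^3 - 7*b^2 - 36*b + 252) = (b^2 + 3*b + 2)/(b^2 - b - 42)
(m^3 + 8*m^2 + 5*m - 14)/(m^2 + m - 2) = m + 7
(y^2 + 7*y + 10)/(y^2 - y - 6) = (y + 5)/(y - 3)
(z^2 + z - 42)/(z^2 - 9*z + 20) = (z^2 + z - 42)/(z^2 - 9*z + 20)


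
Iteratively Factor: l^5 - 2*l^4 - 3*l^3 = (l)*(l^4 - 2*l^3 - 3*l^2) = l*(l - 3)*(l^3 + l^2) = l^2*(l - 3)*(l^2 + l) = l^3*(l - 3)*(l + 1)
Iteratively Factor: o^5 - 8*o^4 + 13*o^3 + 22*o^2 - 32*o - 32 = (o + 1)*(o^4 - 9*o^3 + 22*o^2 - 32) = (o - 4)*(o + 1)*(o^3 - 5*o^2 + 2*o + 8) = (o - 4)^2*(o + 1)*(o^2 - o - 2) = (o - 4)^2*(o + 1)^2*(o - 2)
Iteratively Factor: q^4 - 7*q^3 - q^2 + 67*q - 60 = (q - 1)*(q^3 - 6*q^2 - 7*q + 60) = (q - 4)*(q - 1)*(q^2 - 2*q - 15) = (q - 5)*(q - 4)*(q - 1)*(q + 3)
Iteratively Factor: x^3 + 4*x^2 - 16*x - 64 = (x + 4)*(x^2 - 16) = (x - 4)*(x + 4)*(x + 4)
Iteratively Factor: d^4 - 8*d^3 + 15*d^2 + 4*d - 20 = (d - 5)*(d^3 - 3*d^2 + 4) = (d - 5)*(d + 1)*(d^2 - 4*d + 4) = (d - 5)*(d - 2)*(d + 1)*(d - 2)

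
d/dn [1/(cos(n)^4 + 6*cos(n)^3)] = 2*(2*cos(n) + 9)*sin(n)/((cos(n) + 6)^2*cos(n)^4)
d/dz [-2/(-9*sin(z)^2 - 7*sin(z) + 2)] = -2*(18*sin(z) + 7)*cos(z)/(9*sin(z)^2 + 7*sin(z) - 2)^2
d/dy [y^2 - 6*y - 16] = 2*y - 6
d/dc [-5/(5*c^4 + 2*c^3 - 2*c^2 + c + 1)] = 5*(20*c^3 + 6*c^2 - 4*c + 1)/(5*c^4 + 2*c^3 - 2*c^2 + c + 1)^2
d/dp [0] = 0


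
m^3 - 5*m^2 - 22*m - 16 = (m - 8)*(m + 1)*(m + 2)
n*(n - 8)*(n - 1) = n^3 - 9*n^2 + 8*n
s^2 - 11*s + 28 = (s - 7)*(s - 4)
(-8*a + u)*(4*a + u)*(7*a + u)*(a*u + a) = -224*a^4*u - 224*a^4 - 60*a^3*u^2 - 60*a^3*u + 3*a^2*u^3 + 3*a^2*u^2 + a*u^4 + a*u^3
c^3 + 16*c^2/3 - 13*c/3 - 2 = (c - 1)*(c + 1/3)*(c + 6)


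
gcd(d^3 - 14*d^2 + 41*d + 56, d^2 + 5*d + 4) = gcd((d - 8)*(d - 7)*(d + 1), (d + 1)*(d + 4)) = d + 1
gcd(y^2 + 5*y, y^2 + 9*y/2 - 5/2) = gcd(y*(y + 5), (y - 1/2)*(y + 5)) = y + 5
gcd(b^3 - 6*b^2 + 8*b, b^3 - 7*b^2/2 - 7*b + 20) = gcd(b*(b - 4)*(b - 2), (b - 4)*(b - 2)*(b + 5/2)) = b^2 - 6*b + 8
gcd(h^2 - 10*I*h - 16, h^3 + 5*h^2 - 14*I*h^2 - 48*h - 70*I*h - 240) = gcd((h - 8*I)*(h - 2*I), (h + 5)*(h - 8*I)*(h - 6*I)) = h - 8*I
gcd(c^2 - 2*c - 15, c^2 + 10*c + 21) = c + 3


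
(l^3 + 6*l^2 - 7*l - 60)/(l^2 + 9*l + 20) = l - 3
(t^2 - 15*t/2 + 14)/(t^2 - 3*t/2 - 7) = (t - 4)/(t + 2)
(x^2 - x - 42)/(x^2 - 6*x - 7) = (x + 6)/(x + 1)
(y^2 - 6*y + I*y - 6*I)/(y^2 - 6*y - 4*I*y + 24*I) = (y + I)/(y - 4*I)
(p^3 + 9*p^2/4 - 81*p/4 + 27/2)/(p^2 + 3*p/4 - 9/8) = 2*(p^2 + 3*p - 18)/(2*p + 3)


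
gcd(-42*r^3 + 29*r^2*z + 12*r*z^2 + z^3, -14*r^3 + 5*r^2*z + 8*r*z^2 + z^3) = -7*r^2 + 6*r*z + z^2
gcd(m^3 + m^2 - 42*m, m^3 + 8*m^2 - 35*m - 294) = m^2 + m - 42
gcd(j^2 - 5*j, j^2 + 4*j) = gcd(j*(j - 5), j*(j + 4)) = j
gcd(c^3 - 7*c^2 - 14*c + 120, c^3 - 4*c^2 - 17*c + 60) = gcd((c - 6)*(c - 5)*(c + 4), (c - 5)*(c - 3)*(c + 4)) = c^2 - c - 20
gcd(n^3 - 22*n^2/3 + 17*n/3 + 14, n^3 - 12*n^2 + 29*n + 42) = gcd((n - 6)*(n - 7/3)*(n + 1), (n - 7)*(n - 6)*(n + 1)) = n^2 - 5*n - 6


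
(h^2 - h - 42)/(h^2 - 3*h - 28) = (h + 6)/(h + 4)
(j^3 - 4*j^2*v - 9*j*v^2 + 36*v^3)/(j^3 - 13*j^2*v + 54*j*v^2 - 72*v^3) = (-j - 3*v)/(-j + 6*v)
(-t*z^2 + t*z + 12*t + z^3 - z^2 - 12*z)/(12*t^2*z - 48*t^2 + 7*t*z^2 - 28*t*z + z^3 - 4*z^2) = (-t*z - 3*t + z^2 + 3*z)/(12*t^2 + 7*t*z + z^2)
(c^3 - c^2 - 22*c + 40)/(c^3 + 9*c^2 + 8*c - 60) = (c - 4)/(c + 6)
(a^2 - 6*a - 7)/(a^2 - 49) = (a + 1)/(a + 7)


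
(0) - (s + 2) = -s - 2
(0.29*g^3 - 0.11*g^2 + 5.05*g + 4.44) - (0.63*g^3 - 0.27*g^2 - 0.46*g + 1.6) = -0.34*g^3 + 0.16*g^2 + 5.51*g + 2.84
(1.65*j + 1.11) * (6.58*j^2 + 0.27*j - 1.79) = 10.857*j^3 + 7.7493*j^2 - 2.6538*j - 1.9869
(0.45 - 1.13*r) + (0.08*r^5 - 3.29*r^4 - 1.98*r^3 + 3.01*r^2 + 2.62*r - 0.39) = 0.08*r^5 - 3.29*r^4 - 1.98*r^3 + 3.01*r^2 + 1.49*r + 0.06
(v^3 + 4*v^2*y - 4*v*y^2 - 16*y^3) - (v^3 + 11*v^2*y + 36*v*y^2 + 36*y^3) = -7*v^2*y - 40*v*y^2 - 52*y^3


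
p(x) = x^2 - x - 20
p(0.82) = -20.15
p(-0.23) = -19.72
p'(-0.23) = -1.46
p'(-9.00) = -19.00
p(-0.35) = -19.53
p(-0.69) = -18.83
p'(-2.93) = -6.86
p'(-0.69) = -2.38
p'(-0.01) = -1.02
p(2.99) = -14.05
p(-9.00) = 70.00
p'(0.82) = 0.64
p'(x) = 2*x - 1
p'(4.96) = 8.92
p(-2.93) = -8.49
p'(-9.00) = -19.00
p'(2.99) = 4.98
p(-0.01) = -19.99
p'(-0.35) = -1.70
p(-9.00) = 70.00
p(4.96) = -0.36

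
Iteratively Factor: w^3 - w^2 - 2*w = (w + 1)*(w^2 - 2*w) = (w - 2)*(w + 1)*(w)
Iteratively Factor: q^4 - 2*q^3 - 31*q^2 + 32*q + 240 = (q + 4)*(q^3 - 6*q^2 - 7*q + 60) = (q - 4)*(q + 4)*(q^2 - 2*q - 15) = (q - 4)*(q + 3)*(q + 4)*(q - 5)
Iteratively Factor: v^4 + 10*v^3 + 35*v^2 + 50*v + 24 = (v + 4)*(v^3 + 6*v^2 + 11*v + 6) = (v + 3)*(v + 4)*(v^2 + 3*v + 2) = (v + 2)*(v + 3)*(v + 4)*(v + 1)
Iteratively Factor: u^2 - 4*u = (u)*(u - 4)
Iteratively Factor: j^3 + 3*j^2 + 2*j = (j + 2)*(j^2 + j) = j*(j + 2)*(j + 1)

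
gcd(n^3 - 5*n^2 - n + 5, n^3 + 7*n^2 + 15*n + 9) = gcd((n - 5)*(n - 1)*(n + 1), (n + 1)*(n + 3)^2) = n + 1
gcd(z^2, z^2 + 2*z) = z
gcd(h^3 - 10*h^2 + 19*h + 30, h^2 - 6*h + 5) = h - 5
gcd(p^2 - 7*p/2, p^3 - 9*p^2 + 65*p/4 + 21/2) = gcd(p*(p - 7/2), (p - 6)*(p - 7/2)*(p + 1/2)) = p - 7/2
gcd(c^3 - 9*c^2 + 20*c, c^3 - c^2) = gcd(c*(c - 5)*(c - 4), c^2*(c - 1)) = c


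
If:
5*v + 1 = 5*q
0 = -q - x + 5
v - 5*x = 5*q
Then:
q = 126/5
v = 25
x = -101/5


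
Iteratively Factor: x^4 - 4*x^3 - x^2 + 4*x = (x - 4)*(x^3 - x) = x*(x - 4)*(x^2 - 1) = x*(x - 4)*(x + 1)*(x - 1)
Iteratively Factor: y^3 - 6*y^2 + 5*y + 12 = (y - 3)*(y^2 - 3*y - 4) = (y - 3)*(y + 1)*(y - 4)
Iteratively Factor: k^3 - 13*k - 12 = (k - 4)*(k^2 + 4*k + 3) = (k - 4)*(k + 1)*(k + 3)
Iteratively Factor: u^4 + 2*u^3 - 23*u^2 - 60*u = (u - 5)*(u^3 + 7*u^2 + 12*u) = u*(u - 5)*(u^2 + 7*u + 12) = u*(u - 5)*(u + 4)*(u + 3)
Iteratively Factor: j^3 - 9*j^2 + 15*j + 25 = (j - 5)*(j^2 - 4*j - 5) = (j - 5)^2*(j + 1)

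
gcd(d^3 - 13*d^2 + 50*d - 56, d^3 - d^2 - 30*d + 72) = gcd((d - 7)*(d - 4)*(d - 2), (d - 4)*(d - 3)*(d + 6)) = d - 4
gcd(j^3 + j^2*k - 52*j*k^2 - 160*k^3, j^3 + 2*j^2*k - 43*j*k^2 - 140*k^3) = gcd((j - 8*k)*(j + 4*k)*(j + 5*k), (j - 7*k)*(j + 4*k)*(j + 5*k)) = j^2 + 9*j*k + 20*k^2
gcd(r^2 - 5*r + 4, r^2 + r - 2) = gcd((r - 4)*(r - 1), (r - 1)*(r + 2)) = r - 1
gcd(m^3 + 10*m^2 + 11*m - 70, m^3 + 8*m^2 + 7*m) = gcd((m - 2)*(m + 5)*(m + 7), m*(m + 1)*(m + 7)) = m + 7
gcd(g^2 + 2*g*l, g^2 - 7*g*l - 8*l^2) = 1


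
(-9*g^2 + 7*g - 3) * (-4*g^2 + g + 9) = 36*g^4 - 37*g^3 - 62*g^2 + 60*g - 27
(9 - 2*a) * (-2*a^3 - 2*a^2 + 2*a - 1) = 4*a^4 - 14*a^3 - 22*a^2 + 20*a - 9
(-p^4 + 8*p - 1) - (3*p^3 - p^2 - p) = -p^4 - 3*p^3 + p^2 + 9*p - 1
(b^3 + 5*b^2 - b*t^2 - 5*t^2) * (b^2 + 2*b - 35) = b^5 + 7*b^4 - b^3*t^2 - 25*b^3 - 7*b^2*t^2 - 175*b^2 + 25*b*t^2 + 175*t^2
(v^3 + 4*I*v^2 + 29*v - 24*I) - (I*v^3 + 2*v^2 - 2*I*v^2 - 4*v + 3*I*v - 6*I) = v^3 - I*v^3 - 2*v^2 + 6*I*v^2 + 33*v - 3*I*v - 18*I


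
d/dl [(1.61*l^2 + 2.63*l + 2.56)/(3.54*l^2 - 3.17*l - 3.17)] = (-14.4139*l^2 - 28.3322*l - 0.2219)/(12.5316*l^4 - 22.4436*l^3 - 12.3947*l^2 + 20.0978*l + 10.0489)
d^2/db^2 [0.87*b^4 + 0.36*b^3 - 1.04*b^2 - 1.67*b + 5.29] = 10.44*b^2 + 2.16*b - 2.08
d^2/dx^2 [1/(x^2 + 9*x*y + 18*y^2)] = 2*(-x^2 - 9*x*y - 18*y^2 + (2*x + 9*y)^2)/(x^2 + 9*x*y + 18*y^2)^3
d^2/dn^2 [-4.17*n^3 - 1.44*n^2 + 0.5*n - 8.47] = -25.02*n - 2.88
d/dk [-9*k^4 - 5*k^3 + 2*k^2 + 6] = k*(-36*k^2 - 15*k + 4)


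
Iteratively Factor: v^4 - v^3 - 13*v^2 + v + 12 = (v + 3)*(v^3 - 4*v^2 - v + 4) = (v - 4)*(v + 3)*(v^2 - 1) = (v - 4)*(v + 1)*(v + 3)*(v - 1)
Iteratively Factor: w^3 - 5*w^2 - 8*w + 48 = (w - 4)*(w^2 - w - 12) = (w - 4)*(w + 3)*(w - 4)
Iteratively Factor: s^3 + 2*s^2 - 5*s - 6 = (s + 3)*(s^2 - s - 2) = (s - 2)*(s + 3)*(s + 1)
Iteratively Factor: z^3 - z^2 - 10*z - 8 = (z + 2)*(z^2 - 3*z - 4) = (z + 1)*(z + 2)*(z - 4)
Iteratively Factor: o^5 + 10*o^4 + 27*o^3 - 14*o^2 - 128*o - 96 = (o + 1)*(o^4 + 9*o^3 + 18*o^2 - 32*o - 96) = (o + 1)*(o + 4)*(o^3 + 5*o^2 - 2*o - 24) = (o - 2)*(o + 1)*(o + 4)*(o^2 + 7*o + 12) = (o - 2)*(o + 1)*(o + 3)*(o + 4)*(o + 4)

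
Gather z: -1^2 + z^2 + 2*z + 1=z^2 + 2*z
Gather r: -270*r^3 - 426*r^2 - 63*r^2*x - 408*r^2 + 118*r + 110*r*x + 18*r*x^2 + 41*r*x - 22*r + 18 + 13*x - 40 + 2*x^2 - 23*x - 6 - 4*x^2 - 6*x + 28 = -270*r^3 + r^2*(-63*x - 834) + r*(18*x^2 + 151*x + 96) - 2*x^2 - 16*x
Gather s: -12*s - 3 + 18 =15 - 12*s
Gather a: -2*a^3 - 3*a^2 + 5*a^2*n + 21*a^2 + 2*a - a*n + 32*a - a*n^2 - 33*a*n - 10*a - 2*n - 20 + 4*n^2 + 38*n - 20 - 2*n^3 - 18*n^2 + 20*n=-2*a^3 + a^2*(5*n + 18) + a*(-n^2 - 34*n + 24) - 2*n^3 - 14*n^2 + 56*n - 40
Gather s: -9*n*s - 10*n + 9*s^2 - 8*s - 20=-10*n + 9*s^2 + s*(-9*n - 8) - 20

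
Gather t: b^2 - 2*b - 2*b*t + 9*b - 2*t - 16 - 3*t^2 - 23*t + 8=b^2 + 7*b - 3*t^2 + t*(-2*b - 25) - 8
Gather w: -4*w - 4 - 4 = -4*w - 8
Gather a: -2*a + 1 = 1 - 2*a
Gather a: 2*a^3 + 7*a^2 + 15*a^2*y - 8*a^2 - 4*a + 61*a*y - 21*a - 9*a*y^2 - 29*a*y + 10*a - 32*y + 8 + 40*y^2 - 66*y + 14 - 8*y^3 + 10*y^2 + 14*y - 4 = 2*a^3 + a^2*(15*y - 1) + a*(-9*y^2 + 32*y - 15) - 8*y^3 + 50*y^2 - 84*y + 18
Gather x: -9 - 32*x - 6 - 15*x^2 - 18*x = -15*x^2 - 50*x - 15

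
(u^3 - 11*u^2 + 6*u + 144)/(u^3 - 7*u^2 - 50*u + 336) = (u + 3)/(u + 7)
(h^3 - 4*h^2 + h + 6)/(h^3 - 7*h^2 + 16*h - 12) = (h + 1)/(h - 2)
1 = 1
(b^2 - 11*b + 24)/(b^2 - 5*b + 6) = (b - 8)/(b - 2)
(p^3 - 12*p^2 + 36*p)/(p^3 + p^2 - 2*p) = (p^2 - 12*p + 36)/(p^2 + p - 2)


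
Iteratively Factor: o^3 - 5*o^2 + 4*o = (o)*(o^2 - 5*o + 4) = o*(o - 1)*(o - 4)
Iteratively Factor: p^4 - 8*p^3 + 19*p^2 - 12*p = (p - 3)*(p^3 - 5*p^2 + 4*p) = (p - 3)*(p - 1)*(p^2 - 4*p) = (p - 4)*(p - 3)*(p - 1)*(p)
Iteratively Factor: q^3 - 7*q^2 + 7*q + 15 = (q - 5)*(q^2 - 2*q - 3) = (q - 5)*(q - 3)*(q + 1)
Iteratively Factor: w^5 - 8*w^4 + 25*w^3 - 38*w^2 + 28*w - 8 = (w - 1)*(w^4 - 7*w^3 + 18*w^2 - 20*w + 8) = (w - 1)^2*(w^3 - 6*w^2 + 12*w - 8) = (w - 2)*(w - 1)^2*(w^2 - 4*w + 4) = (w - 2)^2*(w - 1)^2*(w - 2)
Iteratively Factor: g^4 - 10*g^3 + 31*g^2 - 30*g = (g - 5)*(g^3 - 5*g^2 + 6*g) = (g - 5)*(g - 2)*(g^2 - 3*g) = g*(g - 5)*(g - 2)*(g - 3)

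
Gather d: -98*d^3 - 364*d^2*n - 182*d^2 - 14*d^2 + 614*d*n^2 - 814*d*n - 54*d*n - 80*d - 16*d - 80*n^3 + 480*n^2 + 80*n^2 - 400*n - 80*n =-98*d^3 + d^2*(-364*n - 196) + d*(614*n^2 - 868*n - 96) - 80*n^3 + 560*n^2 - 480*n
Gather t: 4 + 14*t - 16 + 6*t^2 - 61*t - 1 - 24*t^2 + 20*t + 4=-18*t^2 - 27*t - 9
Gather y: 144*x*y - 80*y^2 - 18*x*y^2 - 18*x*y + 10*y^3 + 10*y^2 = 126*x*y + 10*y^3 + y^2*(-18*x - 70)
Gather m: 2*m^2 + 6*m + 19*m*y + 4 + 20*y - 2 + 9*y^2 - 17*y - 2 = 2*m^2 + m*(19*y + 6) + 9*y^2 + 3*y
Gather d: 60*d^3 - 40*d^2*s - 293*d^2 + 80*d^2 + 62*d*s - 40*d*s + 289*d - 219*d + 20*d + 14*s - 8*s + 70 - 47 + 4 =60*d^3 + d^2*(-40*s - 213) + d*(22*s + 90) + 6*s + 27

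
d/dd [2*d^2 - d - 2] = 4*d - 1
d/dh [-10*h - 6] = -10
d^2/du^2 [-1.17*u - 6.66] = 0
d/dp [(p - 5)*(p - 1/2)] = 2*p - 11/2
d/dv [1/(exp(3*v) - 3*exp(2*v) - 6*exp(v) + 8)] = 3*(-exp(2*v) + 2*exp(v) + 2)*exp(v)/(exp(3*v) - 3*exp(2*v) - 6*exp(v) + 8)^2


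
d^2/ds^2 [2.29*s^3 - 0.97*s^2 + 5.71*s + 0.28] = 13.74*s - 1.94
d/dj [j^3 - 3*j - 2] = 3*j^2 - 3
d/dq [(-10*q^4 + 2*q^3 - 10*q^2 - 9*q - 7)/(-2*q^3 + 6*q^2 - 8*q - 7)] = (20*q^6 - 120*q^5 + 232*q^4 + 212*q^3 + 50*q^2 + 224*q + 7)/(4*q^6 - 24*q^5 + 68*q^4 - 68*q^3 - 20*q^2 + 112*q + 49)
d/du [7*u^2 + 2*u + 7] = 14*u + 2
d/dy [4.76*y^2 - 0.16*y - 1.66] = 9.52*y - 0.16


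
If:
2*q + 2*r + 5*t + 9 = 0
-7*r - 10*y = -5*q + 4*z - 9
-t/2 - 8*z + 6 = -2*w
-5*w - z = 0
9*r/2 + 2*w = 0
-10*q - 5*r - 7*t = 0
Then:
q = 5865/3397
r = 261/3397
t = -8565/3397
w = -2349/13588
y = 23163/16985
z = 11745/13588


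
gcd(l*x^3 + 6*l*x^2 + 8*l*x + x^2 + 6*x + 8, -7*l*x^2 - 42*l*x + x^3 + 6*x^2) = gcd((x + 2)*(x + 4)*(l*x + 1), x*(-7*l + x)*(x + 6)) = 1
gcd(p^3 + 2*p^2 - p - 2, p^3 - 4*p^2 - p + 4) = p^2 - 1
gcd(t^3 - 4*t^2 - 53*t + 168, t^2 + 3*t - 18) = t - 3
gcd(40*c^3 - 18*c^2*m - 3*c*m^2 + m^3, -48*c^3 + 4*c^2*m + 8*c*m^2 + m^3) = 8*c^2 - 2*c*m - m^2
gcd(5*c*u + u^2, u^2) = u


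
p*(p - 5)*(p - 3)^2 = p^4 - 11*p^3 + 39*p^2 - 45*p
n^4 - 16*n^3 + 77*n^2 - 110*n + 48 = (n - 8)*(n - 6)*(n - 1)^2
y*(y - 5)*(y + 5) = y^3 - 25*y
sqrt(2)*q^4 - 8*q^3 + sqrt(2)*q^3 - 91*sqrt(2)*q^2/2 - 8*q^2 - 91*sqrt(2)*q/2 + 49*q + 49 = (q - 7*sqrt(2))*(q - sqrt(2)/2)*(q + 7*sqrt(2)/2)*(sqrt(2)*q + sqrt(2))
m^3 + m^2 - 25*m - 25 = (m - 5)*(m + 1)*(m + 5)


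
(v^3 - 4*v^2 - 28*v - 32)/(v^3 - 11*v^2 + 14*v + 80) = (v + 2)/(v - 5)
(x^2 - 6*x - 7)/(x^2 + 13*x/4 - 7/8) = 8*(x^2 - 6*x - 7)/(8*x^2 + 26*x - 7)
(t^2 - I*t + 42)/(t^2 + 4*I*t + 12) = (t - 7*I)/(t - 2*I)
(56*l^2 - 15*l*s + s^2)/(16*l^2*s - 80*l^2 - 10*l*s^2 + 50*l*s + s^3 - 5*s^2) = (-7*l + s)/(-2*l*s + 10*l + s^2 - 5*s)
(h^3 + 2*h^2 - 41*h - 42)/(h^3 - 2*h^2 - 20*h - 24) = (h^2 + 8*h + 7)/(h^2 + 4*h + 4)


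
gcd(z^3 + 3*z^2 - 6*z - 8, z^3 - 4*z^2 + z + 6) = z^2 - z - 2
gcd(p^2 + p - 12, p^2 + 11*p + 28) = p + 4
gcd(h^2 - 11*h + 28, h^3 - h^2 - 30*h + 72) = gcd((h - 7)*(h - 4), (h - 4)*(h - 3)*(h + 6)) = h - 4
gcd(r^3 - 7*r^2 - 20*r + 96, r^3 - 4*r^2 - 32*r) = r^2 - 4*r - 32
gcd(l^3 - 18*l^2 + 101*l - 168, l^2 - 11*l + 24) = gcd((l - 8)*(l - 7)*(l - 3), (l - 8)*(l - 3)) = l^2 - 11*l + 24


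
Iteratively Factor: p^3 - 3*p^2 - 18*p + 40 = (p - 5)*(p^2 + 2*p - 8) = (p - 5)*(p - 2)*(p + 4)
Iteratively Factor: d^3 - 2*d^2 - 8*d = (d - 4)*(d^2 + 2*d) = d*(d - 4)*(d + 2)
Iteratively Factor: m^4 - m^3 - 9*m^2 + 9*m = (m - 1)*(m^3 - 9*m) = (m - 1)*(m + 3)*(m^2 - 3*m) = (m - 3)*(m - 1)*(m + 3)*(m)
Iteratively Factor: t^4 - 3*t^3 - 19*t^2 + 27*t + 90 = (t + 3)*(t^3 - 6*t^2 - t + 30) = (t + 2)*(t + 3)*(t^2 - 8*t + 15) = (t - 3)*(t + 2)*(t + 3)*(t - 5)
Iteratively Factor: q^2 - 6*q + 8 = (q - 2)*(q - 4)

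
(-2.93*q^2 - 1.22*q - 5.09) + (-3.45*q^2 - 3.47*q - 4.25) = -6.38*q^2 - 4.69*q - 9.34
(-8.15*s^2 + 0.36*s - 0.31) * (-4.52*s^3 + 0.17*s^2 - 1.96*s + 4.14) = 36.838*s^5 - 3.0127*s^4 + 17.4364*s^3 - 34.4993*s^2 + 2.098*s - 1.2834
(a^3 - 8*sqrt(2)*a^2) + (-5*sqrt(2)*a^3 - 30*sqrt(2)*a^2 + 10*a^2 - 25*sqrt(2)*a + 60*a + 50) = -5*sqrt(2)*a^3 + a^3 - 38*sqrt(2)*a^2 + 10*a^2 - 25*sqrt(2)*a + 60*a + 50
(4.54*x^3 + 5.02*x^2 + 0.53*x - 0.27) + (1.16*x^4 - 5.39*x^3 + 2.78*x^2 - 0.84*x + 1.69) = 1.16*x^4 - 0.85*x^3 + 7.8*x^2 - 0.31*x + 1.42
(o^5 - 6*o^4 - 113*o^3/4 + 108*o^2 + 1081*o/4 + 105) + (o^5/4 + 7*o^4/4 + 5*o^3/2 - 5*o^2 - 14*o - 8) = 5*o^5/4 - 17*o^4/4 - 103*o^3/4 + 103*o^2 + 1025*o/4 + 97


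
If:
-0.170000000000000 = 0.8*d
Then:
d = -0.21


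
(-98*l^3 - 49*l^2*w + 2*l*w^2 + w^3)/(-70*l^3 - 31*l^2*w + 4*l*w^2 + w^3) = (-7*l + w)/(-5*l + w)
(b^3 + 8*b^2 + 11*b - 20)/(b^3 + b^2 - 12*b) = (b^2 + 4*b - 5)/(b*(b - 3))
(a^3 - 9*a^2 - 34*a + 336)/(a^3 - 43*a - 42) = (a - 8)/(a + 1)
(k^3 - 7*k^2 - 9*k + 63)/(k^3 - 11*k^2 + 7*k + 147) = (k - 3)/(k - 7)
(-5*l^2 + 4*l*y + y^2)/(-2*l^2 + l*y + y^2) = (5*l + y)/(2*l + y)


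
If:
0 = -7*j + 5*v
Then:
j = 5*v/7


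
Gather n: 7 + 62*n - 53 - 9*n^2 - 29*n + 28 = -9*n^2 + 33*n - 18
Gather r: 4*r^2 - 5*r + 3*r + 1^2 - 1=4*r^2 - 2*r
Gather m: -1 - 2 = -3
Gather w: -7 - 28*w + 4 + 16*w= -12*w - 3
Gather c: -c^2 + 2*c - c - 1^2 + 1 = -c^2 + c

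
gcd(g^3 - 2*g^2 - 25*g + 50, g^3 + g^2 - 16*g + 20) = g^2 + 3*g - 10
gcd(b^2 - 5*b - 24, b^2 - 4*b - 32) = b - 8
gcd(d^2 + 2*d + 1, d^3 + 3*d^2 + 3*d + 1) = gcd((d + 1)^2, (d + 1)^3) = d^2 + 2*d + 1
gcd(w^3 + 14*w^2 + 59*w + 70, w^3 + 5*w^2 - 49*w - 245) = w^2 + 12*w + 35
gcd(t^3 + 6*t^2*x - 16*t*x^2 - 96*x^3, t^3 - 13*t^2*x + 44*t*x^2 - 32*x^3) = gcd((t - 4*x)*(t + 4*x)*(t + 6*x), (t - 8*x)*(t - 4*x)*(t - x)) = -t + 4*x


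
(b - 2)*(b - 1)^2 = b^3 - 4*b^2 + 5*b - 2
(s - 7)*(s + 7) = s^2 - 49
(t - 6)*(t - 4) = t^2 - 10*t + 24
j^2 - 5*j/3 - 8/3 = (j - 8/3)*(j + 1)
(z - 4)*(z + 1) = z^2 - 3*z - 4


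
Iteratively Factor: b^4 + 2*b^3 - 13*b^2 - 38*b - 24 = (b + 3)*(b^3 - b^2 - 10*b - 8) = (b - 4)*(b + 3)*(b^2 + 3*b + 2) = (b - 4)*(b + 1)*(b + 3)*(b + 2)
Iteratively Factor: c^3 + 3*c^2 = (c)*(c^2 + 3*c) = c*(c + 3)*(c)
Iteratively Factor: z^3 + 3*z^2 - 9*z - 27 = (z + 3)*(z^2 - 9) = (z + 3)^2*(z - 3)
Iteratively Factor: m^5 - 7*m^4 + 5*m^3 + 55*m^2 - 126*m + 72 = (m - 2)*(m^4 - 5*m^3 - 5*m^2 + 45*m - 36) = (m - 3)*(m - 2)*(m^3 - 2*m^2 - 11*m + 12) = (m - 3)*(m - 2)*(m + 3)*(m^2 - 5*m + 4) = (m - 4)*(m - 3)*(m - 2)*(m + 3)*(m - 1)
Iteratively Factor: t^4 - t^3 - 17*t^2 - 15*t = (t - 5)*(t^3 + 4*t^2 + 3*t) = (t - 5)*(t + 1)*(t^2 + 3*t) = t*(t - 5)*(t + 1)*(t + 3)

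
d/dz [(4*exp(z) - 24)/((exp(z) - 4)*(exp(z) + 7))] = 4*(-exp(2*z) + 12*exp(z) - 10)*exp(z)/(exp(4*z) + 6*exp(3*z) - 47*exp(2*z) - 168*exp(z) + 784)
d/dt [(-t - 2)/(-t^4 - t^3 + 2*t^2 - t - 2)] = t*(2 - 3*t)/(t^6 - 2*t^5 + t^4 + 2*t^3 - 2*t^2 + 1)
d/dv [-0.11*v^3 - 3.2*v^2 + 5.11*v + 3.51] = -0.33*v^2 - 6.4*v + 5.11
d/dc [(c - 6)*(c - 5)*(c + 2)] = 3*c^2 - 18*c + 8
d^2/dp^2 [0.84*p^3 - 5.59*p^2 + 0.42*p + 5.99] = 5.04*p - 11.18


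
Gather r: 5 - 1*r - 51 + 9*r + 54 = 8*r + 8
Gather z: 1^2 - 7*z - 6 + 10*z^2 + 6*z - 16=10*z^2 - z - 21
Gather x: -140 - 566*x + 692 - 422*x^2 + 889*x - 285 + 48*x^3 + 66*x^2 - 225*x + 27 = 48*x^3 - 356*x^2 + 98*x + 294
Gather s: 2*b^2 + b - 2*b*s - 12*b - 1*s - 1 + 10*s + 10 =2*b^2 - 11*b + s*(9 - 2*b) + 9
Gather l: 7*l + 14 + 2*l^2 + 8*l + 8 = 2*l^2 + 15*l + 22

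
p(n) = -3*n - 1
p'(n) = -3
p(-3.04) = 8.12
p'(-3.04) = -3.00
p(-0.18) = -0.46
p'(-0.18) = -3.00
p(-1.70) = 4.10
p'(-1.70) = -3.00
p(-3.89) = 10.67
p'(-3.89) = -3.00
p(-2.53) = 6.59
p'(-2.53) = -3.00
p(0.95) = -3.85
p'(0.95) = -3.00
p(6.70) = -21.10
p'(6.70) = -3.00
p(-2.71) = 7.13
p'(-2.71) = -3.00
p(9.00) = -28.00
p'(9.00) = -3.00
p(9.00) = -28.00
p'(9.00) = -3.00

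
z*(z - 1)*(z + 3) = z^3 + 2*z^2 - 3*z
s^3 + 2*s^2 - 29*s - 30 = (s - 5)*(s + 1)*(s + 6)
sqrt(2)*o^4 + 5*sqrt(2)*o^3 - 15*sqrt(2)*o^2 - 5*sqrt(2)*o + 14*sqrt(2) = (o - 2)*(o - 1)*(o + 7)*(sqrt(2)*o + sqrt(2))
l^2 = l^2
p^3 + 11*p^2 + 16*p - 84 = (p - 2)*(p + 6)*(p + 7)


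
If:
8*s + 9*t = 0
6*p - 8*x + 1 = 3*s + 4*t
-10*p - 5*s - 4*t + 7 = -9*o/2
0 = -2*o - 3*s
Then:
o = 432*x/157 - 1404/785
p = 236*x/157 - 87/314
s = 936/785 - 288*x/157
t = 256*x/157 - 832/785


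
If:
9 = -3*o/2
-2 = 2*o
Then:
No Solution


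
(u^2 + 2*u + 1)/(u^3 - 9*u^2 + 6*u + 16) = (u + 1)/(u^2 - 10*u + 16)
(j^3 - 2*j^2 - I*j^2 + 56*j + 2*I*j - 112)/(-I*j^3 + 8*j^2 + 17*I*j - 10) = (-j^3 + 2*j^2 + I*j^2 - 56*j - 2*I*j + 112)/(I*j^3 - 8*j^2 - 17*I*j + 10)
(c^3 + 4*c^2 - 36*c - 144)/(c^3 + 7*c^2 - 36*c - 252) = (c + 4)/(c + 7)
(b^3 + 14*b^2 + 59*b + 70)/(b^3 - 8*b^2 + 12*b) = (b^3 + 14*b^2 + 59*b + 70)/(b*(b^2 - 8*b + 12))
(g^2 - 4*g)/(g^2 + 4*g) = (g - 4)/(g + 4)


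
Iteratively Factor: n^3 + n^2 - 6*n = (n + 3)*(n^2 - 2*n) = (n - 2)*(n + 3)*(n)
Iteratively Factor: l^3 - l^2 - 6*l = (l)*(l^2 - l - 6) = l*(l - 3)*(l + 2)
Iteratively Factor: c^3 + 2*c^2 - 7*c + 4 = (c - 1)*(c^2 + 3*c - 4) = (c - 1)*(c + 4)*(c - 1)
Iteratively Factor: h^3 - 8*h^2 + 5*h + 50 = (h - 5)*(h^2 - 3*h - 10) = (h - 5)*(h + 2)*(h - 5)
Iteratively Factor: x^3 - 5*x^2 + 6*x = (x - 2)*(x^2 - 3*x) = (x - 3)*(x - 2)*(x)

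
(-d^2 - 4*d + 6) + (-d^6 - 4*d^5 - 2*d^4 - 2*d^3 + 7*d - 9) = -d^6 - 4*d^5 - 2*d^4 - 2*d^3 - d^2 + 3*d - 3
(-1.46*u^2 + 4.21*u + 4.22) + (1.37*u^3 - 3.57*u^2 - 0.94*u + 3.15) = 1.37*u^3 - 5.03*u^2 + 3.27*u + 7.37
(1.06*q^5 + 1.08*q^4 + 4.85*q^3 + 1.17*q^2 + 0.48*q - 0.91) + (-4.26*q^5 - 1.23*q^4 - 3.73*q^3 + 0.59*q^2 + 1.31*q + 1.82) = -3.2*q^5 - 0.15*q^4 + 1.12*q^3 + 1.76*q^2 + 1.79*q + 0.91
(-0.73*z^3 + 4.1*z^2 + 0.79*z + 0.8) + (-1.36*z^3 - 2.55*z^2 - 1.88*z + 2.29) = -2.09*z^3 + 1.55*z^2 - 1.09*z + 3.09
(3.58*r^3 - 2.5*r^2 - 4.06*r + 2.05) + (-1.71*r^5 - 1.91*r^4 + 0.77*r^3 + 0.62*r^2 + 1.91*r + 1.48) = -1.71*r^5 - 1.91*r^4 + 4.35*r^3 - 1.88*r^2 - 2.15*r + 3.53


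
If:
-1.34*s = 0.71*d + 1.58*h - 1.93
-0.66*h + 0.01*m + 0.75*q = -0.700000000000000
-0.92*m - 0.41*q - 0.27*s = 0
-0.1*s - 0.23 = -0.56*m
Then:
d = 0.785254394065799*s + 2.67479730563722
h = 0.0195531094921339 - 1.20096874670045*s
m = 0.178571428571429*s + 0.410714285714286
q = -1.05923344947735*s - 0.921602787456446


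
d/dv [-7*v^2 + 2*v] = 2 - 14*v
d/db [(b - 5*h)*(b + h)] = 2*b - 4*h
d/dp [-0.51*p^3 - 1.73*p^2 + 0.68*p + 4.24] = -1.53*p^2 - 3.46*p + 0.68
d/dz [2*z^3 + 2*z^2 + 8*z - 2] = 6*z^2 + 4*z + 8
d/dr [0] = 0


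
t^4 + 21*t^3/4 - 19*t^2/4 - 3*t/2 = t*(t - 1)*(t + 1/4)*(t + 6)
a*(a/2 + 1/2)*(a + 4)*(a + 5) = a^4/2 + 5*a^3 + 29*a^2/2 + 10*a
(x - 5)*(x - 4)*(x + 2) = x^3 - 7*x^2 + 2*x + 40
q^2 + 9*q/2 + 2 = (q + 1/2)*(q + 4)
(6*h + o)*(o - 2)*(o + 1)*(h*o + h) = 6*h^2*o^3 - 18*h^2*o - 12*h^2 + h*o^4 - 3*h*o^2 - 2*h*o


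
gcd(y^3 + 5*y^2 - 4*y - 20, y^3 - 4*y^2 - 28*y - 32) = y + 2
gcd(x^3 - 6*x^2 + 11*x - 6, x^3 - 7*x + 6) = x^2 - 3*x + 2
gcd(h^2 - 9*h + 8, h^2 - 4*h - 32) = h - 8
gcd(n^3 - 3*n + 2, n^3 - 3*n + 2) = n^3 - 3*n + 2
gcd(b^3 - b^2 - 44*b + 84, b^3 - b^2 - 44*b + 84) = b^3 - b^2 - 44*b + 84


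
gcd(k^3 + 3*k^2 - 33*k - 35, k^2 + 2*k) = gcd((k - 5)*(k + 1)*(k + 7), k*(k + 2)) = 1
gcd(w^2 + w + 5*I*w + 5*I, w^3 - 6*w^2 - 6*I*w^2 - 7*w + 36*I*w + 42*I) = w + 1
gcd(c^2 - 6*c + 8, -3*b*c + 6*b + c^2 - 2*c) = c - 2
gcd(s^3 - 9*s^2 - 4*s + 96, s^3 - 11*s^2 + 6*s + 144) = s^2 - 5*s - 24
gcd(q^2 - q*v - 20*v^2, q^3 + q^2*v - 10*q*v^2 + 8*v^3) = q + 4*v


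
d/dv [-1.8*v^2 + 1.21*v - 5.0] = 1.21 - 3.6*v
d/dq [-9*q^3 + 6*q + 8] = 6 - 27*q^2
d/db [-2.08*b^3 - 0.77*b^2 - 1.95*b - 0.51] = -6.24*b^2 - 1.54*b - 1.95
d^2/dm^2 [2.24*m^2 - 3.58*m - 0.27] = 4.48000000000000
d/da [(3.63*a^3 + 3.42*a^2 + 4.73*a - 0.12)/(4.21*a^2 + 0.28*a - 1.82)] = (15.2823*a^4 + 2.0328*a^3 - 38.7755*a^2 - 11.4384*a - 8.575)/(17.7241*a^4 + 2.3576*a^3 - 15.246*a^2 - 1.0192*a + 3.3124)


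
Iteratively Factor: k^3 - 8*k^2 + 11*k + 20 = (k + 1)*(k^2 - 9*k + 20) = (k - 4)*(k + 1)*(k - 5)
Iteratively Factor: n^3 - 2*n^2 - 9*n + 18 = (n - 3)*(n^2 + n - 6) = (n - 3)*(n + 3)*(n - 2)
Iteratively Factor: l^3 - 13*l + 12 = (l - 1)*(l^2 + l - 12) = (l - 1)*(l + 4)*(l - 3)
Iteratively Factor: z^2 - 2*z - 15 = (z - 5)*(z + 3)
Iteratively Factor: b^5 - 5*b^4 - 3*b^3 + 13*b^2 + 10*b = (b - 5)*(b^4 - 3*b^2 - 2*b) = (b - 5)*(b + 1)*(b^3 - b^2 - 2*b) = (b - 5)*(b + 1)^2*(b^2 - 2*b) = b*(b - 5)*(b + 1)^2*(b - 2)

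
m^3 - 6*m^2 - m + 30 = (m - 5)*(m - 3)*(m + 2)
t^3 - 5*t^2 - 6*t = t*(t - 6)*(t + 1)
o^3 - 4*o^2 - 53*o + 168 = (o - 8)*(o - 3)*(o + 7)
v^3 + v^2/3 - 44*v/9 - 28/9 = (v - 7/3)*(v + 2/3)*(v + 2)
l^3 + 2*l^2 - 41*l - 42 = (l - 6)*(l + 1)*(l + 7)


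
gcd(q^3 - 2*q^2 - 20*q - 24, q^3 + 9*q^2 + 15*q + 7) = 1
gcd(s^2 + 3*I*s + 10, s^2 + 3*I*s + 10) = s^2 + 3*I*s + 10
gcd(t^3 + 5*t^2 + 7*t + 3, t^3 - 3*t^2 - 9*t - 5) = t^2 + 2*t + 1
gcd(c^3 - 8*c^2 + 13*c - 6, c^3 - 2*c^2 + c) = c^2 - 2*c + 1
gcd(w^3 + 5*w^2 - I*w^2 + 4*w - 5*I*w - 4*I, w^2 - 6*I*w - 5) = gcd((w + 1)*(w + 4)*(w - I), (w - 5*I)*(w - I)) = w - I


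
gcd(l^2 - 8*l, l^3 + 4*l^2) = l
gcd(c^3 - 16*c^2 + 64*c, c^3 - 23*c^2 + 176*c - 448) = c^2 - 16*c + 64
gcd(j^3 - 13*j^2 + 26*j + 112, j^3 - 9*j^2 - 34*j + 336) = j^2 - 15*j + 56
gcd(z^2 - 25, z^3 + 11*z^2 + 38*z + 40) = z + 5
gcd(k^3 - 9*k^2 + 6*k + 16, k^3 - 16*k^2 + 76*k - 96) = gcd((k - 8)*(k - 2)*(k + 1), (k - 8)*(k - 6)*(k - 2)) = k^2 - 10*k + 16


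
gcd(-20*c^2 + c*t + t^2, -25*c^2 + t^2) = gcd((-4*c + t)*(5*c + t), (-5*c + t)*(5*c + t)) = 5*c + t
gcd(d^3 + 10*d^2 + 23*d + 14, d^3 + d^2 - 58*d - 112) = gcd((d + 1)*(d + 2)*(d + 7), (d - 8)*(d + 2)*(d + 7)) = d^2 + 9*d + 14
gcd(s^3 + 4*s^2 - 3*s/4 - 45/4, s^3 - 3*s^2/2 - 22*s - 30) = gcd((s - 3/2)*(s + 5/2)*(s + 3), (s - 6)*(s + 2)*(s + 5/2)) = s + 5/2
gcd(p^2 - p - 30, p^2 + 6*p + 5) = p + 5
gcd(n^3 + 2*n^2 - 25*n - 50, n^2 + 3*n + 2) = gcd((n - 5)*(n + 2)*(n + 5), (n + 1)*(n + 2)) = n + 2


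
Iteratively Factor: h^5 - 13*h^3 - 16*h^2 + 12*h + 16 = (h + 2)*(h^4 - 2*h^3 - 9*h^2 + 2*h + 8) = (h - 1)*(h + 2)*(h^3 - h^2 - 10*h - 8) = (h - 1)*(h + 1)*(h + 2)*(h^2 - 2*h - 8) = (h - 4)*(h - 1)*(h + 1)*(h + 2)*(h + 2)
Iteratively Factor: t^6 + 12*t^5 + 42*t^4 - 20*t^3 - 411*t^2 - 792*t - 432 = (t + 1)*(t^5 + 11*t^4 + 31*t^3 - 51*t^2 - 360*t - 432) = (t - 3)*(t + 1)*(t^4 + 14*t^3 + 73*t^2 + 168*t + 144) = (t - 3)*(t + 1)*(t + 3)*(t^3 + 11*t^2 + 40*t + 48) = (t - 3)*(t + 1)*(t + 3)*(t + 4)*(t^2 + 7*t + 12) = (t - 3)*(t + 1)*(t + 3)^2*(t + 4)*(t + 4)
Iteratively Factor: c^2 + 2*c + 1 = (c + 1)*(c + 1)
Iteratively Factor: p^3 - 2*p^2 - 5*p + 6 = (p - 3)*(p^2 + p - 2) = (p - 3)*(p + 2)*(p - 1)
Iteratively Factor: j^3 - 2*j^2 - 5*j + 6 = (j + 2)*(j^2 - 4*j + 3) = (j - 1)*(j + 2)*(j - 3)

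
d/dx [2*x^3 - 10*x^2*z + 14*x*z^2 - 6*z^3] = 6*x^2 - 20*x*z + 14*z^2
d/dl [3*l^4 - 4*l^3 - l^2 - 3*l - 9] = 12*l^3 - 12*l^2 - 2*l - 3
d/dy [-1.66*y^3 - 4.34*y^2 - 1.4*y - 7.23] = -4.98*y^2 - 8.68*y - 1.4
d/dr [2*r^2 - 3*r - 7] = 4*r - 3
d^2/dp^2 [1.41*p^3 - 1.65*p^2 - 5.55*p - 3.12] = 8.46*p - 3.3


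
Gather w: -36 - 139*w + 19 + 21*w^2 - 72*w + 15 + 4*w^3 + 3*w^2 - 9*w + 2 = 4*w^3 + 24*w^2 - 220*w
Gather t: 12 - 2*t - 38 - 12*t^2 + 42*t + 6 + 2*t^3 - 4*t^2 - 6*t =2*t^3 - 16*t^2 + 34*t - 20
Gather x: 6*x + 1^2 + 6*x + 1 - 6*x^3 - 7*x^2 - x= -6*x^3 - 7*x^2 + 11*x + 2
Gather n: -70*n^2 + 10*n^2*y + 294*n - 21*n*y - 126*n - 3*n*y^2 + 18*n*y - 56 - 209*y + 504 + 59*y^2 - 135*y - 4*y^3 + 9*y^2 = n^2*(10*y - 70) + n*(-3*y^2 - 3*y + 168) - 4*y^3 + 68*y^2 - 344*y + 448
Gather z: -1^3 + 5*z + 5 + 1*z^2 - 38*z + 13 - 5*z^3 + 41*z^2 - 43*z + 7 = -5*z^3 + 42*z^2 - 76*z + 24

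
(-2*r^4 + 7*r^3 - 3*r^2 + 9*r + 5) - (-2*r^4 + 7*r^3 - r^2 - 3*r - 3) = -2*r^2 + 12*r + 8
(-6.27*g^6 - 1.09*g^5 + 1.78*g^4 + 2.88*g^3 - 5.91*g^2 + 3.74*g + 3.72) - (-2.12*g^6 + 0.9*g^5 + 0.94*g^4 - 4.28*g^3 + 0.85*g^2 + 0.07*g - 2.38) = -4.15*g^6 - 1.99*g^5 + 0.84*g^4 + 7.16*g^3 - 6.76*g^2 + 3.67*g + 6.1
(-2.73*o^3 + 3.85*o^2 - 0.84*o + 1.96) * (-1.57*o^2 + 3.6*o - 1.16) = 4.2861*o^5 - 15.8725*o^4 + 18.3456*o^3 - 10.5672*o^2 + 8.0304*o - 2.2736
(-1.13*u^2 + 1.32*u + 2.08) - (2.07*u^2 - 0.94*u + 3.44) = -3.2*u^2 + 2.26*u - 1.36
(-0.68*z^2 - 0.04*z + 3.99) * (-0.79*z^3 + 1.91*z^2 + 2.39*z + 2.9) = 0.5372*z^5 - 1.2672*z^4 - 4.8537*z^3 + 5.5533*z^2 + 9.4201*z + 11.571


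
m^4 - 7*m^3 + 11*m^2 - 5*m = m*(m - 5)*(m - 1)^2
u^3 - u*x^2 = u*(u - x)*(u + x)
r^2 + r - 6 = (r - 2)*(r + 3)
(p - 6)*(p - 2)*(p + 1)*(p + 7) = p^4 - 45*p^2 + 40*p + 84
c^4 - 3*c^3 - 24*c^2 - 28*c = c*(c - 7)*(c + 2)^2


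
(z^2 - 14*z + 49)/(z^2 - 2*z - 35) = (z - 7)/(z + 5)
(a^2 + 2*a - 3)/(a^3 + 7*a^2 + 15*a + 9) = (a - 1)/(a^2 + 4*a + 3)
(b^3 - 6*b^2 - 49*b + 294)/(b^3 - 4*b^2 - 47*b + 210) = (b - 7)/(b - 5)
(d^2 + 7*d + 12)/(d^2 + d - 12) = (d + 3)/(d - 3)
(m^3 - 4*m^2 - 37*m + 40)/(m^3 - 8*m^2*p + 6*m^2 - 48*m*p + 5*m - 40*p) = (-m^2 + 9*m - 8)/(-m^2 + 8*m*p - m + 8*p)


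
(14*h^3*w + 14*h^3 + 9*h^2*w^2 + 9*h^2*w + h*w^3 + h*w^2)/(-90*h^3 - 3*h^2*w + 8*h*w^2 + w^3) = h*(14*h^2*w + 14*h^2 + 9*h*w^2 + 9*h*w + w^3 + w^2)/(-90*h^3 - 3*h^2*w + 8*h*w^2 + w^3)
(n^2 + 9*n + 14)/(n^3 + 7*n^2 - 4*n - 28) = 1/(n - 2)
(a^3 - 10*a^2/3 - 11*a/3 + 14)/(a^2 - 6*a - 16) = (a^2 - 16*a/3 + 7)/(a - 8)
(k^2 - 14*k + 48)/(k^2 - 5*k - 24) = (k - 6)/(k + 3)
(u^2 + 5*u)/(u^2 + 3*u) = (u + 5)/(u + 3)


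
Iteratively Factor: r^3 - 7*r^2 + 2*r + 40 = (r - 4)*(r^2 - 3*r - 10) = (r - 4)*(r + 2)*(r - 5)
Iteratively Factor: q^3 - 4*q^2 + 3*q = (q - 1)*(q^2 - 3*q) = q*(q - 1)*(q - 3)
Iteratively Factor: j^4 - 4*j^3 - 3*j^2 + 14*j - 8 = (j + 2)*(j^3 - 6*j^2 + 9*j - 4) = (j - 4)*(j + 2)*(j^2 - 2*j + 1) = (j - 4)*(j - 1)*(j + 2)*(j - 1)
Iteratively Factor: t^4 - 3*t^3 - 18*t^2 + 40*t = (t - 5)*(t^3 + 2*t^2 - 8*t) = (t - 5)*(t + 4)*(t^2 - 2*t) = (t - 5)*(t - 2)*(t + 4)*(t)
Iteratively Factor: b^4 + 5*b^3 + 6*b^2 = (b + 3)*(b^3 + 2*b^2) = b*(b + 3)*(b^2 + 2*b) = b^2*(b + 3)*(b + 2)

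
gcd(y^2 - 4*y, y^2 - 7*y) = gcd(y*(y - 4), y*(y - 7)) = y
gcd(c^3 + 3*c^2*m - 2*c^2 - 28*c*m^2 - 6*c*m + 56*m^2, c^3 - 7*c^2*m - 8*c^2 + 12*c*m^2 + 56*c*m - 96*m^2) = c - 4*m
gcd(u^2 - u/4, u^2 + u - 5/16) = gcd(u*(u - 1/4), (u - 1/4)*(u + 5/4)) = u - 1/4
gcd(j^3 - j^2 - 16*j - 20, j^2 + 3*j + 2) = j + 2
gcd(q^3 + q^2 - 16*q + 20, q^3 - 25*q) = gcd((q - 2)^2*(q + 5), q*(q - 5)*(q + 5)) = q + 5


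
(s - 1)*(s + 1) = s^2 - 1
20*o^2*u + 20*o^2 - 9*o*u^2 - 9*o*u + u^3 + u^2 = (-5*o + u)*(-4*o + u)*(u + 1)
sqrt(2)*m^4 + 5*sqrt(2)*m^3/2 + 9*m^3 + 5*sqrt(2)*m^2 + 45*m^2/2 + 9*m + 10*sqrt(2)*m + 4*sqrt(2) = (m + 2)*(m + sqrt(2)/2)*(m + 4*sqrt(2))*(sqrt(2)*m + sqrt(2)/2)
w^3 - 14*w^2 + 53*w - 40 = (w - 8)*(w - 5)*(w - 1)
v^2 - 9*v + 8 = (v - 8)*(v - 1)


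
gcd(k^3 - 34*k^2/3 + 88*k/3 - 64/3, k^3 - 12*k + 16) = k - 2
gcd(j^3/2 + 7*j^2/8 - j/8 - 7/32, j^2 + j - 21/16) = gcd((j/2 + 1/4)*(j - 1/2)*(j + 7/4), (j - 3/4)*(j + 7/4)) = j + 7/4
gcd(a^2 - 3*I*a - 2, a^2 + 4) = a - 2*I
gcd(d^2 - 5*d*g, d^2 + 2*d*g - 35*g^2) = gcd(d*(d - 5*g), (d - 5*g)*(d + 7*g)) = d - 5*g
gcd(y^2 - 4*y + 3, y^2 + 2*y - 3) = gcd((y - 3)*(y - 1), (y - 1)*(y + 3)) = y - 1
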